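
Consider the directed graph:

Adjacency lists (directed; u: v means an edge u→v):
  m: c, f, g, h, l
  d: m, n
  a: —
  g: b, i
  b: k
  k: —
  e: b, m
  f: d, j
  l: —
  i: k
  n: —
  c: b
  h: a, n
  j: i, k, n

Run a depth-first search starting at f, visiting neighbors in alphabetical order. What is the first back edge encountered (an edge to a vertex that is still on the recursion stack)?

m→f

DFS from f (visiting neighbors in alphabetical order); mark gray on enter, black on exit:
f gray
  d gray
    m gray
      c gray
        b gray
          k gray
          k black
        b black
      c black
      m→f: f is gray → back edge
First back edge: m → f.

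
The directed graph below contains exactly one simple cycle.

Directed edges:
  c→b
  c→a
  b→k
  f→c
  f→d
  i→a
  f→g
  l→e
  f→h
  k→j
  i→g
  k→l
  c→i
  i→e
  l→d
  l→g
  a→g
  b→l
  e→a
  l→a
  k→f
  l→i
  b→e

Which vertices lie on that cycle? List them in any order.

b, c, f, k

DFS with gray/black marking from k:
k gray
  j gray
  j black
  f gray
    g gray
    g black
    h gray
    h black
    d gray
    d black
    c gray
      b gray
        b→k: k is gray → back edge
Back edge closes the cycle k → f → c → b → k; its vertices are {b, c, f, k}.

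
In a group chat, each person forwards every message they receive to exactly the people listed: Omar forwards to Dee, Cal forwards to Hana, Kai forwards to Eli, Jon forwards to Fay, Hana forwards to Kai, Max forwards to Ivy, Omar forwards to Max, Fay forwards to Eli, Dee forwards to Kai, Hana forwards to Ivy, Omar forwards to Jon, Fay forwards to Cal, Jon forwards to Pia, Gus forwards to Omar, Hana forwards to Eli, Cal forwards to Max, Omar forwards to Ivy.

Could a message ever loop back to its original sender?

DFS with white/gray/black marking, starting from Hana:
Hana gray
  Ivy gray
  Ivy black
  Kai gray
    Eli gray
    Eli black
  Kai black
  Hana→Eli: Eli black — skip
Hana black
Dee gray
  Dee→Kai: Kai black — skip
Dee black
Gus gray
  Omar gray
    Max gray
      Max→Ivy: Ivy black — skip
    Max black
    Omar→Dee: Dee black — skip
    Jon gray
      Pia gray
      Pia black
      Fay gray
        Fay→Eli: Eli black — skip
        Cal gray
          Cal→Hana: Hana black — skip
          Cal→Max: Max black — skip
        Cal black
      Fay black
    Jon black
    Omar→Ivy: Ivy black — skip
  Omar black
Gus black
Every edge goes to a white or black vertex — no back edge, so the graph is acyclic.

No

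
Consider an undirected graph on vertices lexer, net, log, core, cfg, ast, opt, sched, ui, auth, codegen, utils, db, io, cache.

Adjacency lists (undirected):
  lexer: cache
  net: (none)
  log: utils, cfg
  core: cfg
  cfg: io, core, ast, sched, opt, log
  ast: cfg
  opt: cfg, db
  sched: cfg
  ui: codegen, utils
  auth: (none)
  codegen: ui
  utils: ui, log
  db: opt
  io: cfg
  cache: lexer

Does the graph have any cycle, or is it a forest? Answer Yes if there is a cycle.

DFS, tracking each vertex's parent; an edge to a visited non-parent vertex closes a cycle.
Start from sched:
visit sched (parent –)
  visit cfg (parent sched)
    visit io (parent cfg)
      io–cfg: parent, skip
    visit core (parent cfg)
      core–cfg: parent, skip
    visit ast (parent cfg)
      ast–cfg: parent, skip
    cfg–sched: parent, skip
    visit opt (parent cfg)
      opt–cfg: parent, skip
      visit db (parent opt)
        db–opt: parent, skip
    visit log (parent cfg)
      visit utils (parent log)
        visit ui (parent utils)
          visit codegen (parent ui)
            codegen–ui: parent, skip
          ui–utils: parent, skip
        utils–log: parent, skip
      log–cfg: parent, skip
visit lexer (parent –)
  visit cache (parent lexer)
    cache–lexer: parent, skip
visit net (parent –)
visit auth (parent –)
No non-parent visited neighbor found — the graph is a forest.

No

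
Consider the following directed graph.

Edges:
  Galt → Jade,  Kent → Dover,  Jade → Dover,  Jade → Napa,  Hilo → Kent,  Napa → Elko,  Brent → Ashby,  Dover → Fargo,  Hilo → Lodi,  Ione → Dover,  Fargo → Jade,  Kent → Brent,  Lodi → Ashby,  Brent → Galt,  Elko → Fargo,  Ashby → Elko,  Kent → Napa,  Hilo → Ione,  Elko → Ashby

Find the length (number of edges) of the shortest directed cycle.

For each vertex v, BFS finds the shortest path from v back to v.
The shortest such closed walk is Elko → Ashby → Elko, length 2.

2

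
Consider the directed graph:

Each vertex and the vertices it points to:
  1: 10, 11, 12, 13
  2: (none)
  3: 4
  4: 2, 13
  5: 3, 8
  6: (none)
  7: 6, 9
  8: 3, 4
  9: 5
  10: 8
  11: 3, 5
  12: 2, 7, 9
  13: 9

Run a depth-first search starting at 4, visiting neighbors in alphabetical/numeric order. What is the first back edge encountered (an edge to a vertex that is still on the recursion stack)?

DFS from 4 (visiting neighbors in alphabetical/numeric order); mark gray on enter, black on exit:
4 gray
  2 gray
  2 black
  13 gray
    9 gray
      5 gray
        3 gray
          3→4: 4 is gray → back edge
First back edge: 3 → 4.

3->4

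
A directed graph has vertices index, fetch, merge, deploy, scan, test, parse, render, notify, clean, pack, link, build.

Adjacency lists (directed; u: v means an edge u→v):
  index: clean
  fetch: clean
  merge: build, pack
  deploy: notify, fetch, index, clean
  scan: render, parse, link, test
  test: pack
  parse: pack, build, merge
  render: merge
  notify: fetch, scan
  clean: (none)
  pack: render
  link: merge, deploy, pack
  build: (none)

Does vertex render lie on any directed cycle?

render is on a cycle iff render can reach itself via ≥1 edge.
render → merge → pack → render — yes.

Yes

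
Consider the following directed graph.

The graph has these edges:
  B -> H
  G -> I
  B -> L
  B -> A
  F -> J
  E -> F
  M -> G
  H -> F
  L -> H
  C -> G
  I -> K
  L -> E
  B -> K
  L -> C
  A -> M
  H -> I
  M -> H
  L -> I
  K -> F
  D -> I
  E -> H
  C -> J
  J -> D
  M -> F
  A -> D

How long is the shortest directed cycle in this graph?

5

For each vertex v, BFS finds the shortest path from v back to v.
The shortest such closed walk is K → F → J → D → I → K, length 5.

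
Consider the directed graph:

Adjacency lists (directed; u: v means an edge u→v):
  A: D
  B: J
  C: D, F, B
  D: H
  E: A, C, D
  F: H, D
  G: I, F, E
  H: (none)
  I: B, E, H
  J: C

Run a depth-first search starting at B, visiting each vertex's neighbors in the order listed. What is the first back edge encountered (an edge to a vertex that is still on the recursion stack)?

DFS from B (visiting each vertex's neighbors in the order listed); mark gray on enter, black on exit:
B gray
  J gray
    C gray
      D gray
        H gray
        H black
      D black
      F gray
        F→H: H black — skip
        F→D: D black — skip
      F black
      C→B: B is gray → back edge
First back edge: C → B.

C→B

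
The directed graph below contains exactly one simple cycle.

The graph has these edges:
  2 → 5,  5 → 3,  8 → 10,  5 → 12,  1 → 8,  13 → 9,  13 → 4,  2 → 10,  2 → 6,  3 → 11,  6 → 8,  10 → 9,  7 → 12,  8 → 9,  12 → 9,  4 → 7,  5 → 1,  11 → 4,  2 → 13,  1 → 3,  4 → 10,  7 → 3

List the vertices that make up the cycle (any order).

DFS with gray/black marking from 4:
4 gray
  10 gray
    9 gray
    9 black
  10 black
  7 gray
    3 gray
      11 gray
        11→4: 4 is gray → back edge
Back edge closes the cycle 4 → 7 → 3 → 11 → 4; its vertices are {3, 4, 7, 11}.

3, 4, 7, 11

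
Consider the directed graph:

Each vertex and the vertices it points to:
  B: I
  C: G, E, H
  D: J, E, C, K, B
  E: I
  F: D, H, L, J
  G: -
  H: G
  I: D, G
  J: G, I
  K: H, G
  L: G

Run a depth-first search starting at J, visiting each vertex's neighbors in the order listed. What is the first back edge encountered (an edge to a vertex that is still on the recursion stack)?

DFS from J (visiting each vertex's neighbors in the order listed); mark gray on enter, black on exit:
J gray
  G gray
  G black
  I gray
    D gray
      D→J: J is gray → back edge
First back edge: D → J.

D->J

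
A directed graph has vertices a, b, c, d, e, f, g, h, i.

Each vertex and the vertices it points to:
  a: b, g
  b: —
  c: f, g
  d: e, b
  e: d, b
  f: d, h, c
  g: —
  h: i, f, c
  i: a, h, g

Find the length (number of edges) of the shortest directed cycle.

2

For each vertex v, BFS finds the shortest path from v back to v.
The shortest such closed walk is h → i → h, length 2.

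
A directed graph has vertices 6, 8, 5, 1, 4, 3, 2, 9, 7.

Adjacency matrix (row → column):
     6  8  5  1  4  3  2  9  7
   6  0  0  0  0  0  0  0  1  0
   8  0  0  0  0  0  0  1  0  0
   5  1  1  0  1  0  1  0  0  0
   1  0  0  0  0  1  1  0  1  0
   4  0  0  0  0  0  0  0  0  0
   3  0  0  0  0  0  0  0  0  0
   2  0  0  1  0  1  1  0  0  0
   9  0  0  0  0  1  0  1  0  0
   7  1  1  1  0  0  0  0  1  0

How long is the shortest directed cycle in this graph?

3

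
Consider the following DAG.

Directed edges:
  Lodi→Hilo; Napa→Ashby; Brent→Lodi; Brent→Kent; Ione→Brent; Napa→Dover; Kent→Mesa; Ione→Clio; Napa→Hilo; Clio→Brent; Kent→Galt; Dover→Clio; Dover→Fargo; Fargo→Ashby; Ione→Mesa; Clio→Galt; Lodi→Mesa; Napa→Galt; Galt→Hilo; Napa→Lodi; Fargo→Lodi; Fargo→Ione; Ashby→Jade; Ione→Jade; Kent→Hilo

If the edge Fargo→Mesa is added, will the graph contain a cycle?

No

Adding Fargo→Mesa creates a cycle iff Mesa can already reach Fargo.
Explore from Mesa: no path reaches Fargo. The graph stays acyclic.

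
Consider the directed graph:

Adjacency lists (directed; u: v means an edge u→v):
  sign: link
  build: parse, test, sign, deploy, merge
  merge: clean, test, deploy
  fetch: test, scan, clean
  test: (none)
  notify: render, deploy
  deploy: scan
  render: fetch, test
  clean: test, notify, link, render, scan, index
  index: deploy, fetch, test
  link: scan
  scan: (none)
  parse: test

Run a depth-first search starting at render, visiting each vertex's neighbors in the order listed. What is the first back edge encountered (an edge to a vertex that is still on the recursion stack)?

notify->render

DFS from render (visiting each vertex's neighbors in the order listed); mark gray on enter, black on exit:
render gray
  fetch gray
    test gray
    test black
    scan gray
    scan black
    clean gray
      clean→test: test black — skip
      notify gray
        notify→render: render is gray → back edge
First back edge: notify → render.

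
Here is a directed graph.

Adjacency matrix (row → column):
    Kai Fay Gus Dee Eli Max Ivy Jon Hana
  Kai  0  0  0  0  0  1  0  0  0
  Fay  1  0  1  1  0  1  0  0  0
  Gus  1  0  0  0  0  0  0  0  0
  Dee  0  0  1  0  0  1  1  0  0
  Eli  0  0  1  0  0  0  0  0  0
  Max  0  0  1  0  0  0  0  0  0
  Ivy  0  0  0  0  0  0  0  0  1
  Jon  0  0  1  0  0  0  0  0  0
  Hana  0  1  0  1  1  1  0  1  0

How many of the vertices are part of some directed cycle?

7

A vertex is on a directed cycle iff it belongs to a strongly connected component of size ≥ 2 (or has a self-loop).
The vertices on cycles are {Dee, Fay, Gus, Ivy, Kai, Max, Hana} — 7 in total.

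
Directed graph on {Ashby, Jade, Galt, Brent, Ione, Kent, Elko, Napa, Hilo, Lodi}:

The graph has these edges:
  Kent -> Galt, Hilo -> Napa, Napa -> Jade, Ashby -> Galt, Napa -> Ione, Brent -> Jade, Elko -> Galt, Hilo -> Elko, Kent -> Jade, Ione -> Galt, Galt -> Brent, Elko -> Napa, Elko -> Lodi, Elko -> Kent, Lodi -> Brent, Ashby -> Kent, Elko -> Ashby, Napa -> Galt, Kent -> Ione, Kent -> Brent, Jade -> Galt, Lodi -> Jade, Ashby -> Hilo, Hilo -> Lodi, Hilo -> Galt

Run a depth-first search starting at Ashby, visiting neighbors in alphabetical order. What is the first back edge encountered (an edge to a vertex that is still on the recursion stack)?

Jade->Galt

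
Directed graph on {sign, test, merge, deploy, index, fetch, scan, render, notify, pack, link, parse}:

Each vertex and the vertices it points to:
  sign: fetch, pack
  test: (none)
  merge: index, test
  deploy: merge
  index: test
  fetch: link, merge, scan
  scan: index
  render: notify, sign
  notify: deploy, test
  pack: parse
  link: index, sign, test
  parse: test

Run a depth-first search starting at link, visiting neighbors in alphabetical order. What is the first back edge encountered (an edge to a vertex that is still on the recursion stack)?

DFS from link (visiting neighbors in alphabetical order); mark gray on enter, black on exit:
link gray
  index gray
    test gray
    test black
  index black
  sign gray
    fetch gray
      fetch→link: link is gray → back edge
First back edge: fetch → link.

fetch->link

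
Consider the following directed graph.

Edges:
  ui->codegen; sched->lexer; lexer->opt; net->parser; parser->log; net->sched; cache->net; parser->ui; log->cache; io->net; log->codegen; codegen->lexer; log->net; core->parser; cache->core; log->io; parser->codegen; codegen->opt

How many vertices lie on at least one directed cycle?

6

A vertex is on a directed cycle iff it belongs to a strongly connected component of size ≥ 2 (or has a self-loop).
The vertices on cycles are {io, log, net, core, cache, parser} — 6 in total.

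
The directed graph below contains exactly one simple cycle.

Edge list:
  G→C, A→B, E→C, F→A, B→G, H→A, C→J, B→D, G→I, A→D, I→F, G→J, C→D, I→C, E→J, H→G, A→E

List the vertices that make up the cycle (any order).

DFS with gray/black marking from A:
A gray
  B gray
    G gray
      C gray
        D gray
        D black
        J gray
        J black
      C black
      G→J: J black — skip
      I gray
        I→C: C black — skip
        F gray
          F→A: A is gray → back edge
Back edge closes the cycle A → B → G → I → F → A; its vertices are {A, B, F, G, I}.

A, B, F, G, I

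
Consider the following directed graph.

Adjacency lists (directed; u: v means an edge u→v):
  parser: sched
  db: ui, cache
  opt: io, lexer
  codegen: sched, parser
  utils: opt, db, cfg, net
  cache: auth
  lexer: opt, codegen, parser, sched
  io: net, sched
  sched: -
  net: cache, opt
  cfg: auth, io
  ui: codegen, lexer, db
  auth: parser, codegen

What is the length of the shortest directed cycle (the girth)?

2

For each vertex v, BFS finds the shortest path from v back to v.
The shortest such closed walk is db → ui → db, length 2.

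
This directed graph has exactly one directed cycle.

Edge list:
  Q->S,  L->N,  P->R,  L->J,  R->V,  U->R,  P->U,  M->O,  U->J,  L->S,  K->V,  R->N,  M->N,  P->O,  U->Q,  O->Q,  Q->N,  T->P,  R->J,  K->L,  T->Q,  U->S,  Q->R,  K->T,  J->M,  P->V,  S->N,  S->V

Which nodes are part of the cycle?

J, M, O, Q, R

DFS with gray/black marking from J:
J gray
  M gray
    N gray
    N black
    O gray
      Q gray
        Q→N: N black — skip
        R gray
          V gray
          V black
          R→N: N black — skip
          R→J: J is gray → back edge
Back edge closes the cycle J → M → O → Q → R → J; its vertices are {J, M, O, Q, R}.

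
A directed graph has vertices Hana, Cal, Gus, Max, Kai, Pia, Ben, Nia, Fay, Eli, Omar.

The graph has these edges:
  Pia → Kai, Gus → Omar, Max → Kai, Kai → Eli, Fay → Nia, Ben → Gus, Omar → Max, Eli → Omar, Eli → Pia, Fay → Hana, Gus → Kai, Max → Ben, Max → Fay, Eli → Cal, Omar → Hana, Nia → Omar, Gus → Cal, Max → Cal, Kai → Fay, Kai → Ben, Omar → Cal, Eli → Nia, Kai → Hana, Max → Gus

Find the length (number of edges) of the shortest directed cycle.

For each vertex v, BFS finds the shortest path from v back to v.
The shortest such closed walk is Max → Gus → Omar → Max, length 3.

3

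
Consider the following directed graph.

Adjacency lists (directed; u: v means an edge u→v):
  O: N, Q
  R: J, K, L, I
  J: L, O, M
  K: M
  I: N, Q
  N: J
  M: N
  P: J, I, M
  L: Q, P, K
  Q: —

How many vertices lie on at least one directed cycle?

8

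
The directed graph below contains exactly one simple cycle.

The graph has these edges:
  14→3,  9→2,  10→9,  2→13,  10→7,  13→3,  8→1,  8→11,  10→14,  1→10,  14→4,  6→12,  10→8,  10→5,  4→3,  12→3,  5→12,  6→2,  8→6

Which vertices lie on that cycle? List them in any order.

DFS with gray/black marking from 10:
10 gray
  14 gray
    3 gray
    3 black
    4 gray
      4→3: 3 black — skip
    4 black
  14 black
  7 gray
  7 black
  8 gray
    6 gray
      2 gray
        13 gray
          13→3: 3 black — skip
        13 black
      2 black
      12 gray
        12→3: 3 black — skip
      12 black
    6 black
    11 gray
    11 black
    1 gray
      1→10: 10 is gray → back edge
Back edge closes the cycle 10 → 8 → 1 → 10; its vertices are {1, 8, 10}.

1, 8, 10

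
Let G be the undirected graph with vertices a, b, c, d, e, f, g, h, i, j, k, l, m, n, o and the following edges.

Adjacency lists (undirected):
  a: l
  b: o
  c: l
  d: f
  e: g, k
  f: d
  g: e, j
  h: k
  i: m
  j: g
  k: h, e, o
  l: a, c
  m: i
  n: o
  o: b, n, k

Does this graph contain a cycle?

DFS, tracking each vertex's parent; an edge to a visited non-parent vertex closes a cycle.
Start from o:
visit o (parent –)
  visit b (parent o)
    b–o: parent, skip
  visit n (parent o)
    n–o: parent, skip
  visit k (parent o)
    visit h (parent k)
      h–k: parent, skip
    visit e (parent k)
      visit g (parent e)
        g–e: parent, skip
        visit j (parent g)
          j–g: parent, skip
      e–k: parent, skip
    k–o: parent, skip
visit a (parent –)
  visit l (parent a)
    l–a: parent, skip
    visit c (parent l)
      c–l: parent, skip
visit d (parent –)
  visit f (parent d)
    f–d: parent, skip
visit i (parent –)
  visit m (parent i)
    m–i: parent, skip
No non-parent visited neighbor found — the graph is a forest.

No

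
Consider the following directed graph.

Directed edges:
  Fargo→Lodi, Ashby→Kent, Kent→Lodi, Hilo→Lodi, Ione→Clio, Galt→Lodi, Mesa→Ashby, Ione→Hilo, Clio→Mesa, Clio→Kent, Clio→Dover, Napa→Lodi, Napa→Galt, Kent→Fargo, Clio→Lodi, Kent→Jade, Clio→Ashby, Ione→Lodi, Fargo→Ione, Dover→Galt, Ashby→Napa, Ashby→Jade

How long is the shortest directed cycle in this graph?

For each vertex v, BFS finds the shortest path from v back to v.
The shortest such closed walk is Clio → Kent → Fargo → Ione → Clio, length 4.

4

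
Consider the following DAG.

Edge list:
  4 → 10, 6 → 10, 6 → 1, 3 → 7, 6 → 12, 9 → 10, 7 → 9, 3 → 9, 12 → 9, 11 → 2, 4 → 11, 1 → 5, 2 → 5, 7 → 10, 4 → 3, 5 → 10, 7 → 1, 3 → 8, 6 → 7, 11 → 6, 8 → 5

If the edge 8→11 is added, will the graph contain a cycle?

No

Adding 8→11 creates a cycle iff 11 can already reach 8.
Explore from 11: no path reaches 8. The graph stays acyclic.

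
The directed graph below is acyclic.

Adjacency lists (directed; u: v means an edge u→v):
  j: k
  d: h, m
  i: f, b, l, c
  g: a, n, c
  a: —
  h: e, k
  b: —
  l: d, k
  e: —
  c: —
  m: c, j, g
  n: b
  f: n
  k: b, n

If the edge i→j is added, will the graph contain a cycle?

No

Adding i→j creates a cycle iff j can already reach i.
Explore from j: no path reaches i. The graph stays acyclic.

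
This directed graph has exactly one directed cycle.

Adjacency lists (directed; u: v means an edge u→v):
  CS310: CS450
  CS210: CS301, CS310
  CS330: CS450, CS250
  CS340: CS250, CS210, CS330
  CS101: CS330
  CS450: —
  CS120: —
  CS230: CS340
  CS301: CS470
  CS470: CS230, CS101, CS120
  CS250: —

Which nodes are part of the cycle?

DFS with gray/black marking from CS340:
CS340 gray
  CS250 gray
  CS250 black
  CS210 gray
    CS301 gray
      CS470 gray
        CS230 gray
          CS230→CS340: CS340 is gray → back edge
Back edge closes the cycle CS340 → CS210 → CS301 → CS470 → CS230 → CS340; its vertices are {CS210, CS230, CS301, CS340, CS470}.

CS210, CS230, CS301, CS340, CS470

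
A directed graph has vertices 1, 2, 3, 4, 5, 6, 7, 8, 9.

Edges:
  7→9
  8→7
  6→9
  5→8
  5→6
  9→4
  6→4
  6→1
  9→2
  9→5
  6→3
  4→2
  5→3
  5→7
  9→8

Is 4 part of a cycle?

4 lies on a cycle iff there is a path from 4 back to itself.
Exploring from 4, it never reaches itself; equivalently, its strongly connected component is a singleton.

No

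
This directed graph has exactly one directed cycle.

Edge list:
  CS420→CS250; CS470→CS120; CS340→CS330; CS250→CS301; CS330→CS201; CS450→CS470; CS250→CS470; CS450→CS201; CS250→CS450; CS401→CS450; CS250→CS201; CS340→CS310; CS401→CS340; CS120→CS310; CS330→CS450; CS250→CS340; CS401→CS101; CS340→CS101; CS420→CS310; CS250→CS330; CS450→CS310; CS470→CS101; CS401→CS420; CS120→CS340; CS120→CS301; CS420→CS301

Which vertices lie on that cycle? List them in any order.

CS120, CS330, CS340, CS450, CS470

DFS with gray/black marking from CS470:
CS470 gray
  CS101 gray
  CS101 black
  CS120 gray
    CS310 gray
    CS310 black
    CS340 gray
      CS340→CS310: CS310 black — skip
      CS330 gray
        CS201 gray
        CS201 black
        CS450 gray
          CS450→CS470: CS470 is gray → back edge
Back edge closes the cycle CS470 → CS120 → CS340 → CS330 → CS450 → CS470; its vertices are {CS120, CS330, CS340, CS450, CS470}.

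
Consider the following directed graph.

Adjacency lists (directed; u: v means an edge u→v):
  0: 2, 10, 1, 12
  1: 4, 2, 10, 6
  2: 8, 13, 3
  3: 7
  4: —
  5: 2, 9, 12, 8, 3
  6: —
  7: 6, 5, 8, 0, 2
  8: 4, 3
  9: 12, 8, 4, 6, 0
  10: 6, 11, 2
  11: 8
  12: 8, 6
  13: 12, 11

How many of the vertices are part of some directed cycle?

A vertex is on a directed cycle iff it belongs to a strongly connected component of size ≥ 2 (or has a self-loop).
The vertices on cycles are {0, 1, 2, 3, 5, 7, 8, 9, 10, 11, 12, 13} — 12 in total.

12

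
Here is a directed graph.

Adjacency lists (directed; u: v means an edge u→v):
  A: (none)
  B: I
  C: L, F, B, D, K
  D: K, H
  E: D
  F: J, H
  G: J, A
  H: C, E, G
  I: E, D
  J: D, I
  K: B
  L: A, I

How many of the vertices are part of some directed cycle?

A vertex is on a directed cycle iff it belongs to a strongly connected component of size ≥ 2 (or has a self-loop).
The vertices on cycles are {B, C, D, E, F, G, H, I, J, K, L} — 11 in total.

11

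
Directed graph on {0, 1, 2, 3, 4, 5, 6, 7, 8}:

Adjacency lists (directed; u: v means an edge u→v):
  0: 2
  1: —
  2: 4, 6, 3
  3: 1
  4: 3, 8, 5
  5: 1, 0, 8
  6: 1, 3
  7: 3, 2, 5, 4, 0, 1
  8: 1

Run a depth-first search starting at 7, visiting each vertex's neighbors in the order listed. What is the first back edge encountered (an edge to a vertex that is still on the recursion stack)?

0→2

DFS from 7 (visiting each vertex's neighbors in the order listed); mark gray on enter, black on exit:
7 gray
  3 gray
    1 gray
    1 black
  3 black
  2 gray
    4 gray
      4→3: 3 black — skip
      8 gray
        8→1: 1 black — skip
      8 black
      5 gray
        5→1: 1 black — skip
        0 gray
          0→2: 2 is gray → back edge
First back edge: 0 → 2.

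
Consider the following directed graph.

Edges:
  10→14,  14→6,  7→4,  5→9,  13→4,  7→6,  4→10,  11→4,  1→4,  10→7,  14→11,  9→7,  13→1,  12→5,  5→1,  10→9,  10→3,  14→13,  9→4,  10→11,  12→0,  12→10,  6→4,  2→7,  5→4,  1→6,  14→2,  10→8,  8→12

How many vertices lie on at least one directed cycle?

13

A vertex is on a directed cycle iff it belongs to a strongly connected component of size ≥ 2 (or has a self-loop).
The vertices on cycles are {1, 2, 4, 5, 6, 7, 8, 9, 10, 11, 12, 13, 14} — 13 in total.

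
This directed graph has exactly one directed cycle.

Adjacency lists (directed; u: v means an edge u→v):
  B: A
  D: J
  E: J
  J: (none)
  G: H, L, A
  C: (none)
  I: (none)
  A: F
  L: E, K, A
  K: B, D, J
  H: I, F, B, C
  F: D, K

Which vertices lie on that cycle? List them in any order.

A, B, F, K

DFS with gray/black marking from F:
F gray
  D gray
    J gray
    J black
  D black
  K gray
    B gray
      A gray
        A→F: F is gray → back edge
Back edge closes the cycle F → K → B → A → F; its vertices are {A, B, F, K}.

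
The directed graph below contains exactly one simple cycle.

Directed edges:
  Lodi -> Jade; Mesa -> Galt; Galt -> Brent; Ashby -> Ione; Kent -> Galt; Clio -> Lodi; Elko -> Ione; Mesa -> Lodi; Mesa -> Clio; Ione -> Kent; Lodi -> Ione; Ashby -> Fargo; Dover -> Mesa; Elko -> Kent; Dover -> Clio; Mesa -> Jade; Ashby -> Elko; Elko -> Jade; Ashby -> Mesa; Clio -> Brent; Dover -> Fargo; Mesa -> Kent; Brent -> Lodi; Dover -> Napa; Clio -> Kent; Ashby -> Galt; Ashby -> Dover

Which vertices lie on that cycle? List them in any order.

DFS with gray/black marking from Galt:
Galt gray
  Brent gray
    Lodi gray
      Ione gray
        Kent gray
          Kent→Galt: Galt is gray → back edge
Back edge closes the cycle Galt → Brent → Lodi → Ione → Kent → Galt; its vertices are {Galt, Ione, Kent, Lodi, Brent}.

Galt, Ione, Kent, Lodi, Brent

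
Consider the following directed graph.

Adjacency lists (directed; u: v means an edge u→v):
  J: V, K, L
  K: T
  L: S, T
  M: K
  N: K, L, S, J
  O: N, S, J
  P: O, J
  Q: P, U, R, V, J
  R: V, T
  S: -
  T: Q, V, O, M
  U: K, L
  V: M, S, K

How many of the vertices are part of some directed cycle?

A vertex is on a directed cycle iff it belongs to a strongly connected component of size ≥ 2 (or has a self-loop).
The vertices on cycles are {J, K, L, M, N, O, P, Q, R, T, U, V} — 12 in total.

12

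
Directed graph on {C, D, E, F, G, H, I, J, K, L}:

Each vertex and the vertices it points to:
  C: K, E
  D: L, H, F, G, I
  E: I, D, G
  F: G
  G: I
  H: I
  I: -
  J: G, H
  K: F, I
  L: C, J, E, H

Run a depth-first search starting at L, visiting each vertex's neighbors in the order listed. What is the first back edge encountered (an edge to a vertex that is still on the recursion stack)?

DFS from L (visiting each vertex's neighbors in the order listed); mark gray on enter, black on exit:
L gray
  C gray
    K gray
      F gray
        G gray
          I gray
          I black
        G black
      F black
      K→I: I black — skip
    K black
    E gray
      E→I: I black — skip
      D gray
        D→L: L is gray → back edge
First back edge: D → L.

D→L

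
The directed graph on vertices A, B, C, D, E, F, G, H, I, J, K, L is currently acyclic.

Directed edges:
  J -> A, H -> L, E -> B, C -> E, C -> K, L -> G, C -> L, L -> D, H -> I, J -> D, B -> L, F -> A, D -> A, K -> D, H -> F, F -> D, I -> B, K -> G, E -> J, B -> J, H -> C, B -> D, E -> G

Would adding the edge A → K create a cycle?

Adding A→K creates a cycle iff K can already reach A.
Path from K: K → D → A.
So K → … → A → K is a cycle.

Yes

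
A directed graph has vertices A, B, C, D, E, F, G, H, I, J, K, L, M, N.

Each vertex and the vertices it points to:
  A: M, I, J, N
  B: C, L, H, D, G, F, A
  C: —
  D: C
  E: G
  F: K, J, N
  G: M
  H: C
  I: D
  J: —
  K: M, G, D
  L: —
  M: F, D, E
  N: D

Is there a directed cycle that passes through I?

I lies on a cycle iff there is a path from I back to itself.
Exploring from I, it never reaches itself; equivalently, its strongly connected component is a singleton.

No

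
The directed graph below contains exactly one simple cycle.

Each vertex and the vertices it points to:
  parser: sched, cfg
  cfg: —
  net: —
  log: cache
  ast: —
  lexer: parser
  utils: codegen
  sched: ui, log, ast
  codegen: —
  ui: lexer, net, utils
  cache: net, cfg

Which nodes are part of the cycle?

DFS with gray/black marking from sched:
sched gray
  ui gray
    lexer gray
      parser gray
        parser→sched: sched is gray → back edge
Back edge closes the cycle sched → ui → lexer → parser → sched; its vertices are {ui, lexer, sched, parser}.

ui, lexer, sched, parser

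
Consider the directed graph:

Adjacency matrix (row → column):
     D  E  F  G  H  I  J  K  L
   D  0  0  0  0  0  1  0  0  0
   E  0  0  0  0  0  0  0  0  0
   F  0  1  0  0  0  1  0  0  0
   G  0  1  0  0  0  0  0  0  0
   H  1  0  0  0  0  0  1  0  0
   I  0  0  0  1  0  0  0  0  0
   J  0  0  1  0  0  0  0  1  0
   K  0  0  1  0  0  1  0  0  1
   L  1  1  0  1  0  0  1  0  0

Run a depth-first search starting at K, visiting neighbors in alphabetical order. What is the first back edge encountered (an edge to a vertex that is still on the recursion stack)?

J->K

DFS from K (visiting neighbors in alphabetical order); mark gray on enter, black on exit:
K gray
  F gray
    E gray
    E black
    I gray
      G gray
        G→E: E black — skip
      G black
    I black
  F black
  K→I: I black — skip
  L gray
    D gray
      D→I: I black — skip
    D black
    L→E: E black — skip
    L→G: G black — skip
    J gray
      J→F: F black — skip
      J→K: K is gray → back edge
First back edge: J → K.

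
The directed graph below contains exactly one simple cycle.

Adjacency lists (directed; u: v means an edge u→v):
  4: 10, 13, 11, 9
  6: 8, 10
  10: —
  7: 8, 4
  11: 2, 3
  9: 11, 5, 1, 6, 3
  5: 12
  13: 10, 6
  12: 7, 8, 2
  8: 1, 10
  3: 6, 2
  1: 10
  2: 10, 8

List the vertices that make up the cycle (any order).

4, 5, 7, 9, 12

DFS with gray/black marking from 4:
4 gray
  10 gray
  10 black
  13 gray
    13→10: 10 black — skip
    6 gray
      8 gray
        1 gray
          1→10: 10 black — skip
        1 black
        8→10: 10 black — skip
      8 black
      6→10: 10 black — skip
    6 black
  13 black
  11 gray
    2 gray
      2→10: 10 black — skip
      2→8: 8 black — skip
    2 black
    3 gray
      3→6: 6 black — skip
      3→2: 2 black — skip
    3 black
  11 black
  9 gray
    9→11: 11 black — skip
    5 gray
      12 gray
        7 gray
          7→8: 8 black — skip
          7→4: 4 is gray → back edge
Back edge closes the cycle 4 → 9 → 5 → 12 → 7 → 4; its vertices are {4, 5, 7, 9, 12}.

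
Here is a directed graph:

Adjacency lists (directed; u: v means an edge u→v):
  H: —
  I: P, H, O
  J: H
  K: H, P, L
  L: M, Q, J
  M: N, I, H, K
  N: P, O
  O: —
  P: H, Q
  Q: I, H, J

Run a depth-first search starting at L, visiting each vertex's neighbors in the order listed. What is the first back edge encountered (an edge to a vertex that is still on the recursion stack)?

DFS from L (visiting each vertex's neighbors in the order listed); mark gray on enter, black on exit:
L gray
  M gray
    N gray
      P gray
        H gray
        H black
        Q gray
          I gray
            I→P: P is gray → back edge
First back edge: I → P.

I→P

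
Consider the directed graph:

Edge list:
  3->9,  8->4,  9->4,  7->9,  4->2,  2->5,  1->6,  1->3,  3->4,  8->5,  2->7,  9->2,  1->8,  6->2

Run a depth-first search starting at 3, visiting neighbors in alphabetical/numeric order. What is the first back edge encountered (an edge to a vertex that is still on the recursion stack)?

DFS from 3 (visiting neighbors in alphabetical/numeric order); mark gray on enter, black on exit:
3 gray
  4 gray
    2 gray
      5 gray
      5 black
      7 gray
        9 gray
          9→2: 2 is gray → back edge
First back edge: 9 → 2.

9->2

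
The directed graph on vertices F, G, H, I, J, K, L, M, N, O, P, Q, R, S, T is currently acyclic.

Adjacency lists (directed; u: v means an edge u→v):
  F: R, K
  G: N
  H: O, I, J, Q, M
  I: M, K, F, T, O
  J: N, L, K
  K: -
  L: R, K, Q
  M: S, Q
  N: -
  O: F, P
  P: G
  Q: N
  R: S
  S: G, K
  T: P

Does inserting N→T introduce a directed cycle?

Adding N→T creates a cycle iff T can already reach N.
Path from T: T → P → G → N.
So T → … → N → T is a cycle.

Yes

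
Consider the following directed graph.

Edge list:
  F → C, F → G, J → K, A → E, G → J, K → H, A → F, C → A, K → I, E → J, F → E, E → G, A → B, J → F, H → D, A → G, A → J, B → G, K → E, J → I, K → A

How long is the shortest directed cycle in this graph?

3

For each vertex v, BFS finds the shortest path from v back to v.
The shortest such closed walk is A → J → K → A, length 3.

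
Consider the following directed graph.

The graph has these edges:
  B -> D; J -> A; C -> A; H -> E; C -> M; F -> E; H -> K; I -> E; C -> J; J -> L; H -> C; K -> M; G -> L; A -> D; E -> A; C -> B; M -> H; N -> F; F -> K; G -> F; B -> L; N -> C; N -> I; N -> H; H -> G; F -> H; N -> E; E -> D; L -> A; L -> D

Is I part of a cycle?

I lies on a cycle iff there is a path from I back to itself.
Exploring from I, it never reaches itself; equivalently, its strongly connected component is a singleton.

No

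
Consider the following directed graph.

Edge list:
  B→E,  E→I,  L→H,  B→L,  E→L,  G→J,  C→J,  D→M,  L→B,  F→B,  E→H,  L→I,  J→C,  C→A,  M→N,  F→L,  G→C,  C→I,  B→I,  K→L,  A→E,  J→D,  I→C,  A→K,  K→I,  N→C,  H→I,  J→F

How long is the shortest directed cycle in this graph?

For each vertex v, BFS finds the shortest path from v back to v.
The shortest such closed walk is C → I → C, length 2.

2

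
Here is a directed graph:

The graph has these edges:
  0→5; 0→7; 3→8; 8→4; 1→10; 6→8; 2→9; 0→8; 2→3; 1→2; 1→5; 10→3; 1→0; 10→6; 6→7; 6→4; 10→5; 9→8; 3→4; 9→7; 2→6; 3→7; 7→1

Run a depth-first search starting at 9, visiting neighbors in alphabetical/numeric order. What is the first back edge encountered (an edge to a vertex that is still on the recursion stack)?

0→7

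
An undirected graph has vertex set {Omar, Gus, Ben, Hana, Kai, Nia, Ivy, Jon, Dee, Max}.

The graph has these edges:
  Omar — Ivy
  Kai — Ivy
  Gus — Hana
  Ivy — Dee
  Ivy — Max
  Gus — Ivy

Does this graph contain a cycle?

DFS, tracking each vertex's parent; an edge to a visited non-parent vertex closes a cycle.
Start from Omar:
visit Omar (parent –)
  visit Ivy (parent Omar)
    visit Dee (parent Ivy)
      Dee–Ivy: parent, skip
    visit Gus (parent Ivy)
      Gus–Ivy: parent, skip
      visit Hana (parent Gus)
        Hana–Gus: parent, skip
    visit Kai (parent Ivy)
      Kai–Ivy: parent, skip
    visit Max (parent Ivy)
      Max–Ivy: parent, skip
    Ivy–Omar: parent, skip
visit Ben (parent –)
visit Nia (parent –)
visit Jon (parent –)
No non-parent visited neighbor found — the graph is a forest.

No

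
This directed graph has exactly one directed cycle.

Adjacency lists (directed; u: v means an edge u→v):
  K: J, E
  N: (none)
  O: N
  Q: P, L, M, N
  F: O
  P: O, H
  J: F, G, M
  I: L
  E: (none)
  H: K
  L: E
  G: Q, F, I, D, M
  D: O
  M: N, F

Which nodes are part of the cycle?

DFS with gray/black marking from K:
K gray
  J gray
    F gray
      O gray
        N gray
        N black
      O black
    F black
    G gray
      Q gray
        P gray
          P→O: O black — skip
          H gray
            H→K: K is gray → back edge
Back edge closes the cycle K → J → G → Q → P → H → K; its vertices are {G, H, J, K, P, Q}.

G, H, J, K, P, Q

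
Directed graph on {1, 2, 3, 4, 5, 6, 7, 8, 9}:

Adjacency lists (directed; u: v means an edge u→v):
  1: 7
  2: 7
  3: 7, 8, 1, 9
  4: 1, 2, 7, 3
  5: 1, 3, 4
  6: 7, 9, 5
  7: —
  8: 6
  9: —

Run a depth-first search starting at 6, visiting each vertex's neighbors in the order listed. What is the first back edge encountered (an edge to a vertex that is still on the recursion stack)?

DFS from 6 (visiting each vertex's neighbors in the order listed); mark gray on enter, black on exit:
6 gray
  7 gray
  7 black
  9 gray
  9 black
  5 gray
    1 gray
      1→7: 7 black — skip
    1 black
    3 gray
      3→7: 7 black — skip
      8 gray
        8→6: 6 is gray → back edge
First back edge: 8 → 6.

8→6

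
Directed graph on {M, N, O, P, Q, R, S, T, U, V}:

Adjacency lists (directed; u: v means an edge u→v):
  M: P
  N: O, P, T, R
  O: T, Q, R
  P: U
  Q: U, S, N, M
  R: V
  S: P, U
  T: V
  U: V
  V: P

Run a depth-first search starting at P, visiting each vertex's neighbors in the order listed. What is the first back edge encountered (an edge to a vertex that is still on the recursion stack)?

V->P

DFS from P (visiting each vertex's neighbors in the order listed); mark gray on enter, black on exit:
P gray
  U gray
    V gray
      V→P: P is gray → back edge
First back edge: V → P.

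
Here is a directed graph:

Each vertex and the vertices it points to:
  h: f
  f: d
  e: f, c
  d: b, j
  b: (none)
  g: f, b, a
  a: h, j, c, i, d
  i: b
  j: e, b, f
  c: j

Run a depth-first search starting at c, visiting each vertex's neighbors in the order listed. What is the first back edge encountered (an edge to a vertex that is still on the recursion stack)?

DFS from c (visiting each vertex's neighbors in the order listed); mark gray on enter, black on exit:
c gray
  j gray
    e gray
      f gray
        d gray
          b gray
          b black
          d→j: j is gray → back edge
First back edge: d → j.

d->j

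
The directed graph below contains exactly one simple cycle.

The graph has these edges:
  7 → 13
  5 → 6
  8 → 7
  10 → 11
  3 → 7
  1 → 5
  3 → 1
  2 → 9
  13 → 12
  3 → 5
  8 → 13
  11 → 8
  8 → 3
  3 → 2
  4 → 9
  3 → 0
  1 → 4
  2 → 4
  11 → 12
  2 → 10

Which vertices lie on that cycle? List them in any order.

2, 3, 8, 10, 11

DFS with gray/black marking from 8:
8 gray
  13 gray
    12 gray
    12 black
  13 black
  7 gray
    7→13: 13 black — skip
  7 black
  3 gray
    1 gray
      5 gray
        6 gray
        6 black
      5 black
      4 gray
        9 gray
        9 black
      4 black
    1 black
    3→7: 7 black — skip
    2 gray
      2→9: 9 black — skip
      10 gray
        11 gray
          11→12: 12 black — skip
          11→8: 8 is gray → back edge
Back edge closes the cycle 8 → 3 → 2 → 10 → 11 → 8; its vertices are {2, 3, 8, 10, 11}.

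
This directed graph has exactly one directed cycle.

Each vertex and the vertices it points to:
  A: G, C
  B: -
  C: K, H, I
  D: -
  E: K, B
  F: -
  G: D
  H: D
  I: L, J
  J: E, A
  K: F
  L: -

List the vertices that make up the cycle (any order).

A, C, I, J

DFS with gray/black marking from I:
I gray
  L gray
  L black
  J gray
    E gray
      K gray
        F gray
        F black
      K black
      B gray
      B black
    E black
    A gray
      G gray
        D gray
        D black
      G black
      C gray
        C→K: K black — skip
        H gray
          H→D: D black — skip
        H black
        C→I: I is gray → back edge
Back edge closes the cycle I → J → A → C → I; its vertices are {A, C, I, J}.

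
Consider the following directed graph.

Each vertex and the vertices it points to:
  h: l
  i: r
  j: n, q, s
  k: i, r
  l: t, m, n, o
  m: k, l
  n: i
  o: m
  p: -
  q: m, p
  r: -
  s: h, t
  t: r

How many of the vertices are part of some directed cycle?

3

A vertex is on a directed cycle iff it belongs to a strongly connected component of size ≥ 2 (or has a self-loop).
The vertices on cycles are {l, m, o} — 3 in total.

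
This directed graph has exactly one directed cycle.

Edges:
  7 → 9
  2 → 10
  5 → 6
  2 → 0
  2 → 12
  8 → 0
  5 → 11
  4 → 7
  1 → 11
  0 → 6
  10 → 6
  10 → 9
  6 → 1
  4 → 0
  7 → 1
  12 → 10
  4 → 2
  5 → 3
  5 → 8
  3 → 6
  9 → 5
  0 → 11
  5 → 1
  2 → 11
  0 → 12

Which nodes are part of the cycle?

0, 5, 8, 9, 10, 12

DFS with gray/black marking from 10:
10 gray
  6 gray
    1 gray
      11 gray
      11 black
    1 black
  6 black
  9 gray
    5 gray
      3 gray
        3→6: 6 black — skip
      3 black
      8 gray
        0 gray
          0→11: 11 black — skip
          12 gray
            12→10: 10 is gray → back edge
Back edge closes the cycle 10 → 9 → 5 → 8 → 0 → 12 → 10; its vertices are {0, 5, 8, 9, 10, 12}.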